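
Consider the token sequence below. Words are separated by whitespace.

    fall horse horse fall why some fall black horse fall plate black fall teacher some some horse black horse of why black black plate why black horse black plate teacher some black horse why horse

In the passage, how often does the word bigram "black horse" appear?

4

Scanning the 34 overlapping bigram windows for "black horse":
  position 8–9: black horse
  position 18–19: black horse
  position 26–27: black horse
  position 32–33: black horse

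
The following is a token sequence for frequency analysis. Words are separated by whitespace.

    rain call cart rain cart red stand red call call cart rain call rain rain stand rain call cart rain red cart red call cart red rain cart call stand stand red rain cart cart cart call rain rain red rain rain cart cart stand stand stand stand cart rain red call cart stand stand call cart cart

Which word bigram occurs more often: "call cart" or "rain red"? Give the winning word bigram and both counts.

"call cart": 6 occurrences
"rain red": 3 occurrences

"call cart" (6 vs 3)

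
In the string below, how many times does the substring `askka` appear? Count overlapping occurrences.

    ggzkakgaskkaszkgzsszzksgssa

1

Sliding a length-5 window over the 27 characters (23 positions):
  position 8–12: askka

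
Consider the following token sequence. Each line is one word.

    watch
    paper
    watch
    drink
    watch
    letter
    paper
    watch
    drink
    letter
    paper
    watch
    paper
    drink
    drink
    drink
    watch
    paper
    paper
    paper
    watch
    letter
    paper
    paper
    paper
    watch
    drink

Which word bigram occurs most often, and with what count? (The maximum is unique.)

"paper watch", 5 times

Bigram frequencies (highest first):
  paper watch: 5
  paper paper: 4
  watch paper: 3
  watch drink: 3
  letter paper: 3
  drink watch: 2
  … (4 more, each ≤ 2)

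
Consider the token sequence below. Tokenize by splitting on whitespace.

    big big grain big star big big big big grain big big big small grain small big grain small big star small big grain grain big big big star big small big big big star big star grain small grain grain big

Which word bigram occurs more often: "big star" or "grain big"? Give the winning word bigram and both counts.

"big star": 5 occurrences
"grain big": 4 occurrences

"big star" (5 vs 4)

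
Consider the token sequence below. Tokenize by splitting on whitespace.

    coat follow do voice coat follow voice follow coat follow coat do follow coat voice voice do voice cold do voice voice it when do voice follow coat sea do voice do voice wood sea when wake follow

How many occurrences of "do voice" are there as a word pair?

Scanning the 37 overlapping bigram windows for "do voice":
  position 3–4: do voice
  position 17–18: do voice
  position 20–21: do voice
  position 25–26: do voice
  position 30–31: do voice
  position 32–33: do voice

6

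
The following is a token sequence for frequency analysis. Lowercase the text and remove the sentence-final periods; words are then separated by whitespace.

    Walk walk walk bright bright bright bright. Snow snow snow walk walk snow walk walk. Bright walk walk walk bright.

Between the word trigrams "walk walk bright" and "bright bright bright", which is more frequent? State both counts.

"walk walk bright" (3 vs 2)

"walk walk bright": 3 occurrences
"bright bright bright": 2 occurrences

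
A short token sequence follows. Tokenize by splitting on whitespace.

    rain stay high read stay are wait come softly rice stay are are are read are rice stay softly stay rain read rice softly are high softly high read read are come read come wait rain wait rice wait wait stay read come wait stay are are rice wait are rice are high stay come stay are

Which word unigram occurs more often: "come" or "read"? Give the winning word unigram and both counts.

"read" (7 vs 5)

"come": 5 occurrences
"read": 7 occurrences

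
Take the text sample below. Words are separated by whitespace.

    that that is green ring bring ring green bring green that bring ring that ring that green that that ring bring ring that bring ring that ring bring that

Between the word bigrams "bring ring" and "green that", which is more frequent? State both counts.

"bring ring": 4 occurrences
"green that": 2 occurrences

"bring ring" (4 vs 2)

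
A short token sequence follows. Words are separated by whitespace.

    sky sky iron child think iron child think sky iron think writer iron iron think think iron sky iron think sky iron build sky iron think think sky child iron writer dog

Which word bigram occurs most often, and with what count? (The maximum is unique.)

"sky iron", 5 times

Bigram frequencies (highest first):
  sky iron: 5
  iron think: 4
  think sky: 3
  iron child: 2
  child think: 2
  think iron: 2
  … (12 more, each ≤ 2)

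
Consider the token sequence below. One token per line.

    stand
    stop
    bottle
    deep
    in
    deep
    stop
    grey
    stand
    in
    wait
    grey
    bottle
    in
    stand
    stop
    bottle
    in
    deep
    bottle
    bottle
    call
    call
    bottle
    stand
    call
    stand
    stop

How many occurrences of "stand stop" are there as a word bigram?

3

Scanning the 27 overlapping bigram windows for "stand stop":
  position 1–2: stand stop
  position 15–16: stand stop
  position 27–28: stand stop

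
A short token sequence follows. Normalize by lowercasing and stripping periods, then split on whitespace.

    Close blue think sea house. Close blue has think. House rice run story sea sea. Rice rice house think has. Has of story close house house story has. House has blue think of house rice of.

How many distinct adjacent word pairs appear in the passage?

32

36 tokens → 35 bigram windows in total.
Repeated bigrams (each contributes count−1 duplicates):
  blue think: 2
  close blue: 2
  house rice: 2
3 duplicate windows → 35 − 3 = 32 distinct.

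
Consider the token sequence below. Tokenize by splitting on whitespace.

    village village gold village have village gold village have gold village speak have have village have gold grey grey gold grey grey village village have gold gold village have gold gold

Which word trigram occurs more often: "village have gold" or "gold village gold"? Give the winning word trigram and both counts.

"village have gold" (4 vs 0)

"village have gold": 4 occurrences
"gold village gold": 0 occurrences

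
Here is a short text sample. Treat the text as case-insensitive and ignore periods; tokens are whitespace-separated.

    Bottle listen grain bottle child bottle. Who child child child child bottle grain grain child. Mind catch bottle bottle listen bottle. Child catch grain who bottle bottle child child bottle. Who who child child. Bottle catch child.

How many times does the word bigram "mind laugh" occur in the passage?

Scanning the 36 overlapping bigram windows for "mind laugh":
  (none found)

0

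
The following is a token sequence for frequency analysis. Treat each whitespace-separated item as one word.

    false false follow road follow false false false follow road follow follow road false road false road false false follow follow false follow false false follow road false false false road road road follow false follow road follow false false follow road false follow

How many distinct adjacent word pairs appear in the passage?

44 tokens → 43 bigram windows in total.
Repeated bigrams (each contributes count−1 duplicates):
  false false: 8
  false follow: 8
  follow road: 6
  follow false: 5
  road false: 5
  road follow: 4
  false road: 3
  follow follow: 2
  … (1 more repeated)
34 duplicate windows → 43 − 34 = 9 distinct.

9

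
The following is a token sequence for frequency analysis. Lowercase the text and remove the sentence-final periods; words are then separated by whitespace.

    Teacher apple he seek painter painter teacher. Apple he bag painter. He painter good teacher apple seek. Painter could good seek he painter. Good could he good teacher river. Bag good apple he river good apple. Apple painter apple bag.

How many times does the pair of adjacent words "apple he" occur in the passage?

3

Scanning the 39 overlapping bigram windows for "apple he":
  position 2–3: apple he
  position 8–9: apple he
  position 32–33: apple he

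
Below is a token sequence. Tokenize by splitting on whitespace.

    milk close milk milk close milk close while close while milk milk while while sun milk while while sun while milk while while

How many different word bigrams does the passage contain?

23 tokens → 22 bigram windows in total.
Repeated bigrams (each contributes count−1 duplicates):
  milk close: 3
  milk while: 3
  while while: 3
  close milk: 2
  close while: 2
  milk milk: 2
  while milk: 2
  while sun: 2
11 duplicate windows → 22 − 11 = 11 distinct.

11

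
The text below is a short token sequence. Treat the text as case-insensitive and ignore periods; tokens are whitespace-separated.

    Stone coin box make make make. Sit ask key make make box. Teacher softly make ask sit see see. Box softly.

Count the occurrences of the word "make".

6

Scanning the 21 tokens for "make":
  position 4: make
  position 5: make
  position 6: make
  position 10: make
  position 11: make
  position 15: make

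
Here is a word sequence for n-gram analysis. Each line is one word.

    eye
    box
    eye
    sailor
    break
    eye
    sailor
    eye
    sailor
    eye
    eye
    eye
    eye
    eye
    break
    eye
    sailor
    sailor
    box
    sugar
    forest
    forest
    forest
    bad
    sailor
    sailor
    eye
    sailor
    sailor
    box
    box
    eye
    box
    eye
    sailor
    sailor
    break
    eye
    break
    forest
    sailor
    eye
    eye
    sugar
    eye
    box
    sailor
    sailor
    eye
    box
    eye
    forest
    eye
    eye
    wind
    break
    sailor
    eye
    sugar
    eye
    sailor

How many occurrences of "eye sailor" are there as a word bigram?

7

Scanning the 60 overlapping bigram windows for "eye sailor":
  position 3–4: eye sailor
  position 6–7: eye sailor
  position 8–9: eye sailor
  position 16–17: eye sailor
  position 27–28: eye sailor
  position 34–35: eye sailor
  position 60–61: eye sailor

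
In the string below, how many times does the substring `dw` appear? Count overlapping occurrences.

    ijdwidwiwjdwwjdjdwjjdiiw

4

Sliding a length-2 window over the 24 characters (23 positions):
  position 3–4: dw
  position 6–7: dw
  position 11–12: dw
  position 17–18: dw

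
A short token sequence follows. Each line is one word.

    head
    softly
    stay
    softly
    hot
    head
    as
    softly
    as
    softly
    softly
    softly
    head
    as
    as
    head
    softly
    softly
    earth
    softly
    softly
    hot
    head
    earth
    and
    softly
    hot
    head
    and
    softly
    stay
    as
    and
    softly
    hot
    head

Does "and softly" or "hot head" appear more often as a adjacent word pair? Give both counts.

"hot head" (4 vs 3)

"and softly": 3 occurrences
"hot head": 4 occurrences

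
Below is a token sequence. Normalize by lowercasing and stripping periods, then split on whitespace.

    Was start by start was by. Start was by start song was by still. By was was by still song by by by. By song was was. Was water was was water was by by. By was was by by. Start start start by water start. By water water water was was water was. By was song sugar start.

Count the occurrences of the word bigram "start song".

1

Scanning the 58 overlapping bigram windows for "start song":
  position 10–11: start song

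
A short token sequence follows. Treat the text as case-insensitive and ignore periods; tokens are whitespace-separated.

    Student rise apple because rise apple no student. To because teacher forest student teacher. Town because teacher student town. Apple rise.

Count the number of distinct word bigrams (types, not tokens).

21 tokens → 20 bigram windows in total.
Repeated bigrams (each contributes count−1 duplicates):
  because teacher: 2
  rise apple: 2
2 duplicate windows → 20 − 2 = 18 distinct.

18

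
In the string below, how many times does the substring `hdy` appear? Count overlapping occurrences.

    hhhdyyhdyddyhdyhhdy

Sliding a length-3 window over the 19 characters (17 positions):
  position 3–5: hdy
  position 7–9: hdy
  position 13–15: hdy
  position 17–19: hdy

4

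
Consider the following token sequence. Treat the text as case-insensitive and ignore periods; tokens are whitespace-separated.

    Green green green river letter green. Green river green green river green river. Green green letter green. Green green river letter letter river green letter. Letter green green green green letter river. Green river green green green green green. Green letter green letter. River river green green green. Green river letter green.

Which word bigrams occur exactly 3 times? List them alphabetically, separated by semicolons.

letter river; river letter

Bigram counts meeting the condition (exactly 3 times):
  letter river: 3
  river letter: 3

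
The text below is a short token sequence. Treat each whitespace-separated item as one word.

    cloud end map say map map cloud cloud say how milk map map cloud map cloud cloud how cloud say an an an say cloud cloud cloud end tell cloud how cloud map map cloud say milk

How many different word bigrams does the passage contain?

21

37 tokens → 36 bigram windows in total.
Repeated bigrams (each contributes count−1 duplicates):
  cloud cloud: 4
  map cloud: 4
  cloud say: 3
  map map: 3
  an an: 2
  cloud end: 2
  cloud how: 2
  cloud map: 2
  … (1 more repeated)
15 duplicate windows → 36 − 15 = 21 distinct.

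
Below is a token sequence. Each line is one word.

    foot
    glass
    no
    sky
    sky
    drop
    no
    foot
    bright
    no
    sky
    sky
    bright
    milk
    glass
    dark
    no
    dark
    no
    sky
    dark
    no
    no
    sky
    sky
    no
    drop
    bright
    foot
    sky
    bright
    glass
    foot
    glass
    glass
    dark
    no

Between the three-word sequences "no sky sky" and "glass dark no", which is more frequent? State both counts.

"no sky sky" (3 vs 2)

"no sky sky": 3 occurrences
"glass dark no": 2 occurrences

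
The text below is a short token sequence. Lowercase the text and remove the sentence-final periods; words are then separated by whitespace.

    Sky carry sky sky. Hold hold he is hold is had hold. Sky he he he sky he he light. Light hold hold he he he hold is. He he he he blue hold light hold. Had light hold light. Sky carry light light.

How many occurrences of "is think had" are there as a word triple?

0

Scanning the 42 overlapping trigram windows for "is think had":
  (none found)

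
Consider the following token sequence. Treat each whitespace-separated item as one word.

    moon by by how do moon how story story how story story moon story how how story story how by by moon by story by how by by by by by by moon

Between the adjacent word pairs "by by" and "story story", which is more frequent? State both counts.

"by by": 7 occurrences
"story story": 3 occurrences

"by by" (7 vs 3)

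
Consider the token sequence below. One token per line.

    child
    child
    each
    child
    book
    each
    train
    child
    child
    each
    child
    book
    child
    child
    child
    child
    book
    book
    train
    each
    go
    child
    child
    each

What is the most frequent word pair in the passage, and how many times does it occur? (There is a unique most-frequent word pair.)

Bigram frequencies (highest first):
  child child: 6
  child each: 3
  child book: 3
  each child: 2
  book each: 1
  each train: 1
  … (7 more, each ≤ 1)

"child child", 6 times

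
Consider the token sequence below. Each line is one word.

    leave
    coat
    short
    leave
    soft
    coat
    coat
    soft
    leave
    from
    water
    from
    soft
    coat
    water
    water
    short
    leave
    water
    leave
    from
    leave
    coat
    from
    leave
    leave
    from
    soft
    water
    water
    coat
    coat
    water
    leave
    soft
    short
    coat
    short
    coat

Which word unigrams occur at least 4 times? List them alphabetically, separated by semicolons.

Unigram counts meeting the condition (at least 4 times):
  coat: 9
  from: 5
  leave: 9
  short: 4
  soft: 5
  water: 7

coat; from; leave; short; soft; water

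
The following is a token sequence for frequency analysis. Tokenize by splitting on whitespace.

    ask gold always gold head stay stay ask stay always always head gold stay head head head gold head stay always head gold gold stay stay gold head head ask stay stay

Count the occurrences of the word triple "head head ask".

1

Scanning the 30 overlapping trigram windows for "head head ask":
  position 28–30: head head ask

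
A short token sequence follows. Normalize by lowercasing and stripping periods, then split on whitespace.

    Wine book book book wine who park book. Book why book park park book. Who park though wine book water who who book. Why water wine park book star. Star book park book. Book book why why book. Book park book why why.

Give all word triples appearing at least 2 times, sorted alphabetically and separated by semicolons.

Trigram counts meeting the condition (at least 2 times):
  book book book: 2
  book book why: 2
  book park book: 2
  book why why: 2
  park book book: 2

book book book; book book why; book park book; book why why; park book book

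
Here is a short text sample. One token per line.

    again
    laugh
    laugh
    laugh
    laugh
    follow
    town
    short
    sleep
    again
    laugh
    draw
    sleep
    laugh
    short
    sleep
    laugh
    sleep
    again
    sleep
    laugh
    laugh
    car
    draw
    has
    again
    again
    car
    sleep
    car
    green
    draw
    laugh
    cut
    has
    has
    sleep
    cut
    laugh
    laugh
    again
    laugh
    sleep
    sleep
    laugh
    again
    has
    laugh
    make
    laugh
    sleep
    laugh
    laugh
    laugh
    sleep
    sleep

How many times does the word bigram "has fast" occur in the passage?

Scanning the 55 overlapping bigram windows for "has fast":
  (none found)

0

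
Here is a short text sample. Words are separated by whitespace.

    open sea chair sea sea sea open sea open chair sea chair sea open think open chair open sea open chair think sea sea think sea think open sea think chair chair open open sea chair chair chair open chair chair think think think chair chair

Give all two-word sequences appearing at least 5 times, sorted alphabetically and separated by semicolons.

chair chair; open sea

Bigram counts meeting the condition (at least 5 times):
  chair chair: 5
  open sea: 5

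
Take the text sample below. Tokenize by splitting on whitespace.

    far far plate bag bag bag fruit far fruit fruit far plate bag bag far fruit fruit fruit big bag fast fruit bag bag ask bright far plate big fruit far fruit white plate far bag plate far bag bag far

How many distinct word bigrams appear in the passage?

41 tokens → 40 bigram windows in total.
Repeated bigrams (each contributes count−1 duplicates):
  bag bag: 5
  far fruit: 3
  far plate: 3
  fruit far: 3
  fruit fruit: 3
  bag far: 2
  far bag: 2
  plate bag: 2
  … (1 more repeated)
16 duplicate windows → 40 − 16 = 24 distinct.

24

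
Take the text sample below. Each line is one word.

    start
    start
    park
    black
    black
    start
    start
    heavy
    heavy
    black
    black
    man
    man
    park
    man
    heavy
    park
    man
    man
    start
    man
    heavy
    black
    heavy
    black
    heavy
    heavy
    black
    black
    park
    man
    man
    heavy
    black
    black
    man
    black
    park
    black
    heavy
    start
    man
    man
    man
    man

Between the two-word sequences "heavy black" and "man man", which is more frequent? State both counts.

"man man" (6 vs 5)

"heavy black": 5 occurrences
"man man": 6 occurrences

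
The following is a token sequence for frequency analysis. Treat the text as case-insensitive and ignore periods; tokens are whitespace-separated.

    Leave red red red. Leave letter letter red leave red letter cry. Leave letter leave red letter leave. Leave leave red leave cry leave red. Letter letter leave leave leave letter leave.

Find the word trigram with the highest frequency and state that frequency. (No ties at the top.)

Trigram frequencies (highest first):
  leave red letter: 3
  leave letter leave: 2
  letter leave leave: 2
  leave leave leave: 2
  leave red red: 1
  red red red: 1
  … (19 more, each ≤ 1)

"leave red letter", 3 times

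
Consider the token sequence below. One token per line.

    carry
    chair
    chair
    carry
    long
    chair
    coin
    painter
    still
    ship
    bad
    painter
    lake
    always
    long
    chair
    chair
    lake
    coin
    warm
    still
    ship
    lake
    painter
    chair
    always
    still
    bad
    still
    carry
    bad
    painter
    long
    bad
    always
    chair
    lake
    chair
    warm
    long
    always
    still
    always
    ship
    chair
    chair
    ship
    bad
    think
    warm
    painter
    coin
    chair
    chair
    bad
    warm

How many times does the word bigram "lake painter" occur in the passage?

Scanning the 55 overlapping bigram windows for "lake painter":
  position 23–24: lake painter

1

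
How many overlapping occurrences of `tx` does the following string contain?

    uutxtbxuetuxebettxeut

2

Sliding a length-2 window over the 21 characters (20 positions):
  position 3–4: tx
  position 17–18: tx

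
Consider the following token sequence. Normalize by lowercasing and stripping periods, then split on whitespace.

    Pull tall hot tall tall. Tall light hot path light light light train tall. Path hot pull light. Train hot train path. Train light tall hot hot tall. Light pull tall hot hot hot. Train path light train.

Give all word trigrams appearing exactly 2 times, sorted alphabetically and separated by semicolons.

hot train path; pull tall hot; tall hot hot

Trigram counts meeting the condition (exactly 2 times):
  hot train path: 2
  pull tall hot: 2
  tall hot hot: 2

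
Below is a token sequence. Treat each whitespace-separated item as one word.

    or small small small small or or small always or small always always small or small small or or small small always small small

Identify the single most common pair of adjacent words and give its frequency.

"small small", 6 times

Bigram frequencies (highest first):
  small small: 6
  or small: 5
  small or: 3
  small always: 3
  or or: 2
  always small: 2
  … (2 more, each ≤ 1)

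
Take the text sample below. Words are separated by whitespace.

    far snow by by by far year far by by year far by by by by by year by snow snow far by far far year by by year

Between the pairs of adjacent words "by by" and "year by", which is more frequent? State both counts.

"by by" (8 vs 2)

"by by": 8 occurrences
"year by": 2 occurrences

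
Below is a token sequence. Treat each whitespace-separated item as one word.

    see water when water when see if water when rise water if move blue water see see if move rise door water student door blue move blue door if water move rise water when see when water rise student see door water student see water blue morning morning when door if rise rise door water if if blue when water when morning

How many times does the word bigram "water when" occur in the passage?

Scanning the 61 overlapping bigram windows for "water when":
  position 2–3: water when
  position 4–5: water when
  position 8–9: water when
  position 33–34: water when
  position 60–61: water when

5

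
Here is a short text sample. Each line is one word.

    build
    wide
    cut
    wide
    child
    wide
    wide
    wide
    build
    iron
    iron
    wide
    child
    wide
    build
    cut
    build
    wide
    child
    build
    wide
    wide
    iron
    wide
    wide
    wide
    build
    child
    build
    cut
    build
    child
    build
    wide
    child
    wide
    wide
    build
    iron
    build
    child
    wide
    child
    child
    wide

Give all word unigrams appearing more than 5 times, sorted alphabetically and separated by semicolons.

build; child; wide

Unigram counts meeting the condition (more than 5 times):
  build: 11
  child: 9
  wide: 18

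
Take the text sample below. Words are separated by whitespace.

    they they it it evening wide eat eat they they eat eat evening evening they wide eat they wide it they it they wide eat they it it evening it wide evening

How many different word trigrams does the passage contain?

32 tokens → 30 trigram windows in total.
Repeated trigrams (each contributes count−1 duplicates):
  it it evening: 2
  they it it: 2
  they wide eat: 2
  wide eat they: 2
4 duplicate windows → 30 − 4 = 26 distinct.

26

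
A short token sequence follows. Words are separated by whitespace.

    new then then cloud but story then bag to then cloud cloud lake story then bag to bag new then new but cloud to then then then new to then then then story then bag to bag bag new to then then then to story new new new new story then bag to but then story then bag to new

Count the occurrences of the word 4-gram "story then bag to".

5

Scanning the 57 overlapping 4-gram windows for "story then bag to":
  position 6–9: story then bag to
  position 14–17: story then bag to
  position 33–36: story then bag to
  position 50–53: story then bag to
  position 56–59: story then bag to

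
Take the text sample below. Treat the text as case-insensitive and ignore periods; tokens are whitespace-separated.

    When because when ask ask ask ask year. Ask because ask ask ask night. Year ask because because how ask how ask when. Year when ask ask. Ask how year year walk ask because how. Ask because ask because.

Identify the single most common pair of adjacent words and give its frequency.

Bigram frequencies (highest first):
  ask ask: 7
  ask because: 5
  how ask: 3
  when ask: 2
  year ask: 2
  because ask: 2
  … (15 more, each ≤ 2)

"ask ask", 7 times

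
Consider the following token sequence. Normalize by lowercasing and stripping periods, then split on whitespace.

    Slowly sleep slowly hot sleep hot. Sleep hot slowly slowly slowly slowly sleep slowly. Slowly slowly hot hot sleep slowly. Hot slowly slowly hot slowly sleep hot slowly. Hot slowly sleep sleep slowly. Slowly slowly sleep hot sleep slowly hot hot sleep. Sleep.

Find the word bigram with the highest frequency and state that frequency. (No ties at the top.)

Bigram frequencies (highest first):
  slowly slowly: 8
  slowly hot: 6
  slowly sleep: 5
  sleep slowly: 5
  hot sleep: 5
  hot slowly: 5
  … (3 more, each ≤ 4)

"slowly slowly", 8 times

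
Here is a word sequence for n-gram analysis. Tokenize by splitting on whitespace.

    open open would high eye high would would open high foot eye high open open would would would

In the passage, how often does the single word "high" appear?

Scanning the 18 tokens for "high":
  position 4: high
  position 6: high
  position 10: high
  position 13: high

4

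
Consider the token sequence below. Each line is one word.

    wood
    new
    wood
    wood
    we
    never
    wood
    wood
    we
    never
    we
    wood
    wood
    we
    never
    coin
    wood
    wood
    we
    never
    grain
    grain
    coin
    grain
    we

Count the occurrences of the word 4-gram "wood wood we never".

Scanning the 22 overlapping 4-gram windows for "wood wood we never":
  position 3–6: wood wood we never
  position 7–10: wood wood we never
  position 12–15: wood wood we never
  position 17–20: wood wood we never

4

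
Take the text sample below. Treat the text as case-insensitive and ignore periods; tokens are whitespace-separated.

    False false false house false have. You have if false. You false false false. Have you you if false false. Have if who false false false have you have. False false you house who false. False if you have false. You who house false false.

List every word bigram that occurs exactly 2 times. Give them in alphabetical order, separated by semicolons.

have false; have if; house false; if false; who false

Bigram counts meeting the condition (exactly 2 times):
  have false: 2
  have if: 2
  house false: 2
  if false: 2
  who false: 2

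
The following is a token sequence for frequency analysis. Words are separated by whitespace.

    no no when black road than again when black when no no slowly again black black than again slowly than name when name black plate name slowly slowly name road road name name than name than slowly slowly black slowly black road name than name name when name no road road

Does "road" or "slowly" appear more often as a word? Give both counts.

"slowly" (7 vs 6)

"road": 6 occurrences
"slowly": 7 occurrences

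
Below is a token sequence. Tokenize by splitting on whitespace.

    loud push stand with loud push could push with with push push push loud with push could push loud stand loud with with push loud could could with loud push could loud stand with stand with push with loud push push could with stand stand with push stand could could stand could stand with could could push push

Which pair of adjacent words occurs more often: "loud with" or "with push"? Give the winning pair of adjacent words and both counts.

"loud with": 2 occurrences
"with push": 5 occurrences

"with push" (5 vs 2)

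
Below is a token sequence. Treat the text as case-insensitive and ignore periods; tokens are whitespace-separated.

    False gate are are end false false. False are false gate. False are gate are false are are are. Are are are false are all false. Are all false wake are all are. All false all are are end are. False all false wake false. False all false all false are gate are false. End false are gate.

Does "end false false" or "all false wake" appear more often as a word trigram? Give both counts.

"end false false": 1 occurrence
"all false wake": 2 occurrences

"all false wake" (2 vs 1)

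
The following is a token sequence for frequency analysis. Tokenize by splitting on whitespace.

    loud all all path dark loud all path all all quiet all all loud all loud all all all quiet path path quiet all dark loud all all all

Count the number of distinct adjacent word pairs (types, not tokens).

13

29 tokens → 28 bigram windows in total.
Repeated bigrams (each contributes count−1 duplicates):
  all all: 7
  loud all: 5
  all loud: 2
  all path: 2
  all quiet: 2
  dark loud: 2
  quiet all: 2
15 duplicate windows → 28 − 15 = 13 distinct.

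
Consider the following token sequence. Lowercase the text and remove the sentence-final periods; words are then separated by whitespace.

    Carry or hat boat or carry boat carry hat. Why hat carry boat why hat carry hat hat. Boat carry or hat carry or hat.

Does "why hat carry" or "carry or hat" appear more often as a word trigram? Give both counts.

"carry or hat" (3 vs 2)

"why hat carry": 2 occurrences
"carry or hat": 3 occurrences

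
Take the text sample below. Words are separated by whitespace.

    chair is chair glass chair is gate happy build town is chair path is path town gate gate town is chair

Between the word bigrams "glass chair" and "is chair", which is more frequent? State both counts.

"is chair" (3 vs 1)

"glass chair": 1 occurrence
"is chair": 3 occurrences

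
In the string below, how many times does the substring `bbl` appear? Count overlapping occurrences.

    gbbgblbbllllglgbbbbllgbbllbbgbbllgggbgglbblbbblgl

6

Sliding a length-3 window over the 49 characters (47 positions):
  position 7–9: bbl
  position 18–20: bbl
  position 23–25: bbl
  position 30–32: bbl
  position 41–43: bbl
  position 45–47: bbl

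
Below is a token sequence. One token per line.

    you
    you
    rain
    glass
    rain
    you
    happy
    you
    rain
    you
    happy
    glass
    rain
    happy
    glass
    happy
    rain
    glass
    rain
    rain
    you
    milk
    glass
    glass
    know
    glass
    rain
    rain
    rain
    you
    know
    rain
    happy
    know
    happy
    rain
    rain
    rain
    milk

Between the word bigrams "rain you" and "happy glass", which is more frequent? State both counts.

"rain you" (4 vs 2)

"rain you": 4 occurrences
"happy glass": 2 occurrences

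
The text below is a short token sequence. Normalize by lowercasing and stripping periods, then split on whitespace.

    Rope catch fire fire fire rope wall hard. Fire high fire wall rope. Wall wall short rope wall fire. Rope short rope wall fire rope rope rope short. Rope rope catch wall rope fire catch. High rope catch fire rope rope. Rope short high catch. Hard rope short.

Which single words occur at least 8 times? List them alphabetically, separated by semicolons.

Unigram counts meeting the condition (at least 8 times):
  fire: 9
  rope: 17

fire; rope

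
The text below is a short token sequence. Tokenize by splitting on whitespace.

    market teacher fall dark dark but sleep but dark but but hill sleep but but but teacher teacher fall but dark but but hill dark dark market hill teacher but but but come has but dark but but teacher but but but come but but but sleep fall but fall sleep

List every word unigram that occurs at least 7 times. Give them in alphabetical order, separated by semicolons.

but; dark

Unigram counts meeting the condition (at least 7 times):
  but: 23
  dark: 7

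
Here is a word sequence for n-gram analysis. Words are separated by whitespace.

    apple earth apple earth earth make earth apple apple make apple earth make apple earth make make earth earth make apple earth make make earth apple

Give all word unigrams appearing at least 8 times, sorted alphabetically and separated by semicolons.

apple; earth; make

Unigram counts meeting the condition (at least 8 times):
  apple: 8
  earth: 10
  make: 8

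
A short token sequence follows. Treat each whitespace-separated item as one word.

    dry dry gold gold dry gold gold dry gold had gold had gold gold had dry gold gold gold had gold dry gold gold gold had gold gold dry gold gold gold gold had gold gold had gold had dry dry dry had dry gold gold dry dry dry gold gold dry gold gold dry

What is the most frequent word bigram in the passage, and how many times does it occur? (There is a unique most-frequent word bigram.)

"gold gold", 15 times

Bigram frequencies (highest first):
  gold gold: 15
  dry gold: 9
  gold had: 8
  gold dry: 7
  had gold: 6
  dry dry: 5
  … (2 more, each ≤ 3)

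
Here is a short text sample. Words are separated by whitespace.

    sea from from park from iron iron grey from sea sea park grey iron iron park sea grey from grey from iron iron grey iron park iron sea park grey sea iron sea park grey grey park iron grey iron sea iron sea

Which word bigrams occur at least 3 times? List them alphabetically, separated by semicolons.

grey from; grey iron; iron grey; iron iron; iron sea; park grey; sea park

Bigram counts meeting the condition (at least 3 times):
  grey from: 3
  grey iron: 3
  iron grey: 3
  iron iron: 3
  iron sea: 4
  park grey: 3
  sea park: 3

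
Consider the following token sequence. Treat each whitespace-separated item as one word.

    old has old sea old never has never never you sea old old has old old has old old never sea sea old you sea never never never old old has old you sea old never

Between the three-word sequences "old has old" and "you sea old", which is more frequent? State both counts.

"old has old": 4 occurrences
"you sea old": 2 occurrences

"old has old" (4 vs 2)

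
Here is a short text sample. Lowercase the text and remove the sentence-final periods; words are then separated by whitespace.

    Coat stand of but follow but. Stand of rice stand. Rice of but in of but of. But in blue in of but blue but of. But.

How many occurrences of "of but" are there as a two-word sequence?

6

Scanning the 26 overlapping bigram windows for "of but":
  position 3–4: of but
  position 12–13: of but
  position 15–16: of but
  position 17–18: of but
  position 22–23: of but
  position 26–27: of but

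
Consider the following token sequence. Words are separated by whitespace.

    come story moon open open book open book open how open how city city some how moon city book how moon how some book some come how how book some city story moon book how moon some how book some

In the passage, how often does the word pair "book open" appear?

2

Scanning the 39 overlapping bigram windows for "book open":
  position 6–7: book open
  position 8–9: book open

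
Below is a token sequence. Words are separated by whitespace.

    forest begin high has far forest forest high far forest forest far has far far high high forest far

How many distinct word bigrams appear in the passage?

14

19 tokens → 18 bigram windows in total.
Repeated bigrams (each contributes count−1 duplicates):
  far forest: 2
  forest far: 2
  forest forest: 2
  has far: 2
4 duplicate windows → 18 − 4 = 14 distinct.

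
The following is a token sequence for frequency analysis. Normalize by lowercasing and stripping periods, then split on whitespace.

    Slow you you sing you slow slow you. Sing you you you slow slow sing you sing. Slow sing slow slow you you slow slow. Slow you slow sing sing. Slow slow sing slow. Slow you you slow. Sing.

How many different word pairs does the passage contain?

39 tokens → 38 bigram windows in total.
Repeated bigrams (each contributes count−1 duplicates):
  slow slow: 7
  slow sing: 5
  slow you: 5
  you slow: 5
  you you: 5
  sing slow: 4
  sing you: 3
  you sing: 3
29 duplicate windows → 38 − 29 = 9 distinct.

9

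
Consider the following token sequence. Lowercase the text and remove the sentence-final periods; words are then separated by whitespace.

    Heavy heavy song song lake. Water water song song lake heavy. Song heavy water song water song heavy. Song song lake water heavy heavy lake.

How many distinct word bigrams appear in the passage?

13

25 tokens → 24 bigram windows in total.
Repeated bigrams (each contributes count−1 duplicates):
  heavy song: 3
  song lake: 3
  song song: 3
  water song: 3
  heavy heavy: 2
  lake water: 2
  song heavy: 2
11 duplicate windows → 24 − 11 = 13 distinct.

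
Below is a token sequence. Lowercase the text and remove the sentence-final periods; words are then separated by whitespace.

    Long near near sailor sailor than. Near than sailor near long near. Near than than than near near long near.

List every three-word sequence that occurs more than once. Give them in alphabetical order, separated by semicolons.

long near near; near long near

Trigram counts meeting the condition (more than once):
  long near near: 2
  near long near: 2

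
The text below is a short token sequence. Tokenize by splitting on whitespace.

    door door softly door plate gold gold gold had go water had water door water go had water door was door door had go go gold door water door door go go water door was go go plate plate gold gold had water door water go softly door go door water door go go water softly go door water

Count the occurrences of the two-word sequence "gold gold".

Scanning the 58 overlapping bigram windows for "gold gold":
  position 6–7: gold gold
  position 7–8: gold gold
  position 40–41: gold gold

3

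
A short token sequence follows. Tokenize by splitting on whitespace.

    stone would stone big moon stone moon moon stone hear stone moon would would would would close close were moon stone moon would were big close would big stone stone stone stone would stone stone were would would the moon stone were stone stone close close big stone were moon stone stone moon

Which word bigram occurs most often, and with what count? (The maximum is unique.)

"stone stone", 6 times

Bigram frequencies (highest first):
  stone stone: 6
  moon stone: 5
  stone moon: 4
  would would: 4
  stone were: 3
  stone would: 2
  … (23 more, each ≤ 2)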